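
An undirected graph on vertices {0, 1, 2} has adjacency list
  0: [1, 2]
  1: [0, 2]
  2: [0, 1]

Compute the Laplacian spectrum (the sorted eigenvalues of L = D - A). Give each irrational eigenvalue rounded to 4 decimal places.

With the vertex order [0, 1, 2], the degrees are [2, 2, 2], giving D = diag(2, 2, 2) and L = D - A. Diagonalising L (or applying a numerical eigensolver to the 3x3 matrix) gives the spectrum above. The single zero eigenvalue shows the graph is connected.

[0, 3, 3]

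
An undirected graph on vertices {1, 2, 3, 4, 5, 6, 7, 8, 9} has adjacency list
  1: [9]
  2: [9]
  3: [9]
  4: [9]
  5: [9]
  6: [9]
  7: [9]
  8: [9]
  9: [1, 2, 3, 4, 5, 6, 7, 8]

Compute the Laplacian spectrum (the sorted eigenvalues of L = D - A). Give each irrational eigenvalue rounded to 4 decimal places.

Each diagonal entry of L is the vertex degree and each off-diagonal entry is -1 where an edge is present, 0 otherwise; in the order [1, 2, 3, 4, 5, 6, 7, 8, 9] the diagonal is [1, 1, 1, 1, 1, 1, 1, 1, 8]. Since every row of L sums to 0, the all-ones vector is in the kernel and 0 is an eigenvalue. The single zero eigenvalue shows the graph is connected.

[0, 1, 1, 1, 1, 1, 1, 1, 9]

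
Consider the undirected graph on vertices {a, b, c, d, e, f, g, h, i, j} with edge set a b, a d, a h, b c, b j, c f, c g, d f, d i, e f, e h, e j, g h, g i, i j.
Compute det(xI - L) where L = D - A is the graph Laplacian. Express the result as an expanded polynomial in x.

x^10 - 30x^9 + 390x^8 - 2880x^7 + 13305x^6 - 39882x^5 + 77640x^4 - 94800x^3 + 66000x^2 - 20000x

Each diagonal entry of L is the vertex degree and each off-diagonal entry is -1 where an edge is present, 0 otherwise; in the order [a, b, c, d, e, f, g, h, i, j] the diagonal is [3, 3, 3, 3, 3, 3, 3, 3, 3, 3]. The eigenvalues of L are [0, 2, 2, 2, 2, 2, 5, 5, 5, 5]; the characteristic polynomial is the product of (x - lambda_i), which multiplies out to x^10 - 30x^9 + 390x^8 - 2880x^7 + 13305x^6 - 39882x^5 + 77640x^4 - 94800x^3 + 66000x^2 - 20000x. The coefficient of x^9 equals -trace(L) = -30, matching the sum of degrees. There is one zero in the spectrum, matching the 1 component.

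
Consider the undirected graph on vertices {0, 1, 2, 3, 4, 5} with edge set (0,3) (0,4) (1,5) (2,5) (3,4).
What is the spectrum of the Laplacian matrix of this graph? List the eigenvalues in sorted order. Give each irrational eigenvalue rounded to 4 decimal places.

[0, 0, 1, 3, 3, 3]

Reading degrees in the order [0, 1, 2, 3, 4, 5] gives [2, 1, 1, 2, 2, 2]; set D = diag(2, 1, 1, 2, 2, 2) and form L = D - A. Diagonalising L (or applying a numerical eigensolver to the 6x6 matrix) gives the spectrum above. The 2 zero eigenvalues correspond to the 2 connected components. The largest eigenvalue, 3, is at most the vertex count 6.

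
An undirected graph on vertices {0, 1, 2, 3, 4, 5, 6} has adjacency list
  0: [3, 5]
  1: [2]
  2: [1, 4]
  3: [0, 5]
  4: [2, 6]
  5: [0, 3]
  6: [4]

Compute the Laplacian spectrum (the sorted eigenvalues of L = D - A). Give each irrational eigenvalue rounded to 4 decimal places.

Reading degrees in the order [0, 1, 2, 3, 4, 5, 6] gives [2, 1, 2, 2, 2, 2, 1]; set D = diag(2, 1, 2, 2, 2, 2, 1) and form L = D - A. The multiplicity of 0 as a Laplacian eigenvalue equals the number of connected components. The 2 zero eigenvalues correspond to the 2 connected components. There are 2 zeros in the spectrum, matching the 2 components.

[0, 0, 0.5858, 2, 3, 3, 3.4142]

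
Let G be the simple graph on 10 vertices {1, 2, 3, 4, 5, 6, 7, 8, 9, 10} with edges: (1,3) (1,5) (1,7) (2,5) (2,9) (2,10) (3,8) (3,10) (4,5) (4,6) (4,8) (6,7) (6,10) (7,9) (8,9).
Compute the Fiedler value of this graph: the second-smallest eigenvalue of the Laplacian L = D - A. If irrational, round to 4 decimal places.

With the vertex order [1, 2, 3, 4, 5, 6, 7, 8, 9, 10], the degrees are [3, 3, 3, 3, 3, 3, 3, 3, 3, 3], giving D = diag(3, 3, 3, 3, 3, 3, 3, 3, 3, 3) and L = D - A. Computing the eigenvalues of L and sorting gives [0, 2, 2, 2, 2, 2, 5, 5, 5, 5]. The Fiedler value lambda_2 = 2 is strictly positive, so the graph is connected. There is one zero in the spectrum, matching the 1 component.

2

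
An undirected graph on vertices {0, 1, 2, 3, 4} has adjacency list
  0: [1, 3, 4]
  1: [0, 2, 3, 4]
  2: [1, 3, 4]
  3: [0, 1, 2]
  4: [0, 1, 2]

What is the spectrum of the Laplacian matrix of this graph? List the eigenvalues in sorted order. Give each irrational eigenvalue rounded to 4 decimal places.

Each diagonal entry of L is the vertex degree and each off-diagonal entry is -1 where an edge is present, 0 otherwise; in the order [0, 1, 2, 3, 4] the diagonal is [3, 4, 3, 3, 3]. Since every row of L sums to 0, the all-ones vector is in the kernel and 0 is an eigenvalue. The single zero eigenvalue shows the graph is connected. The eigenvalues sum to 16, which equals trace(L) = 2|E|.

[0, 3, 3, 5, 5]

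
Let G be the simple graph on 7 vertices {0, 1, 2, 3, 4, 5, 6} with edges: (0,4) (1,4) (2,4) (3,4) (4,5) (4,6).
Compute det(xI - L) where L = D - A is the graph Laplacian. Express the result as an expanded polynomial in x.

Each diagonal entry of L is the vertex degree and each off-diagonal entry is -1 where an edge is present, 0 otherwise; in the order [0, 1, 2, 3, 4, 5, 6] the diagonal is [1, 1, 1, 1, 6, 1, 1]. The eigenvalues of L are [0, 1, 1, 1, 1, 1, 7]; the characteristic polynomial is the product of (x - lambda_i), which multiplies out to x^7 - 12x^6 + 45x^5 - 80x^4 + 75x^3 - 36x^2 + 7x. The coefficient of x^6 equals -trace(L) = -12, matching the sum of degrees. There is one zero in the spectrum, matching the 1 component.

x^7 - 12x^6 + 45x^5 - 80x^4 + 75x^3 - 36x^2 + 7x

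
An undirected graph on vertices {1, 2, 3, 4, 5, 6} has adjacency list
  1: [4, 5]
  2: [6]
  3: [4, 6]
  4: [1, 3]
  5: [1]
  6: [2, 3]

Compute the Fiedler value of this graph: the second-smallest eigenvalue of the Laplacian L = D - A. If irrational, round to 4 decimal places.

Each diagonal entry of L is the vertex degree and each off-diagonal entry is -1 where an edge is present, 0 otherwise; in the order [1, 2, 3, 4, 5, 6] the diagonal is [2, 1, 2, 2, 1, 2]. Computing the eigenvalues of L and sorting gives [0, 0.2679, 1, 2, 3, 3.7321]. The Fiedler value lambda_2 = 0.2679 is strictly positive, so the graph is connected. By the matrix-tree theorem the graph has (1/6) * product of the nonzero eigenvalues = 1 spanning tree.

0.2679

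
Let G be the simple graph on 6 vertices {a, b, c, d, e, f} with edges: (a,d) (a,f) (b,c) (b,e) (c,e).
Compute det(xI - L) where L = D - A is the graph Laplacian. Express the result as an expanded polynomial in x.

x^6 - 10x^5 + 36x^4 - 54x^3 + 27x^2

Each diagonal entry of L is the vertex degree and each off-diagonal entry is -1 where an edge is present, 0 otherwise; in the order [a, b, c, d, e, f] the diagonal is [2, 2, 2, 1, 2, 1]. Computing det(xI - L) by cofactor expansion (or equivalently via sum-over-permutations) gives x^6 - 10x^5 + 36x^4 - 54x^3 + 27x^2. The constant term is 0 because L is singular (the all-ones vector lies in its kernel). The eigenvalues sum to 10, which equals trace(L) = 2|E|.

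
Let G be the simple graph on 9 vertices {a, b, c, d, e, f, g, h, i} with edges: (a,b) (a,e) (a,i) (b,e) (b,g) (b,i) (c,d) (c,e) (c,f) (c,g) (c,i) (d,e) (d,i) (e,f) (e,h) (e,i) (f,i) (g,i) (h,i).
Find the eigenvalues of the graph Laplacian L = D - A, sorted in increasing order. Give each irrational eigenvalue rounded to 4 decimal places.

[0, 1.9420, 2.3077, 2.8069, 3, 4.8556, 5.9913, 8.0964, 9]

Each diagonal entry of L is the vertex degree and each off-diagonal entry is -1 where an edge is present, 0 otherwise; in the order [a, b, c, d, e, f, g, h, i] the diagonal is [3, 4, 5, 3, 7, 3, 3, 2, 8]. Diagonalising L (or applying a numerical eigensolver to the 9x9 matrix) gives the spectrum above. By the matrix-tree theorem the graph has (1/9) * product of the nonzero eigenvalues = 8889 spanning trees. The eigenvalues sum to 38, which equals trace(L) = 2|E|.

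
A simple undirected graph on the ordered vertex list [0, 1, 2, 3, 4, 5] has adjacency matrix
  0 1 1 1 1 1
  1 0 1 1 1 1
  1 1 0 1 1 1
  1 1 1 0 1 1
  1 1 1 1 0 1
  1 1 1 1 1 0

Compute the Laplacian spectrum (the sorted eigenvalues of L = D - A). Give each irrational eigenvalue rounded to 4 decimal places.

[0, 6, 6, 6, 6, 6]

With the vertex order [0, 1, 2, 3, 4, 5], the degrees are [5, 5, 5, 5, 5, 5], giving D = diag(5, 5, 5, 5, 5, 5) and L = D - A. Diagonalising L (or applying a numerical eigensolver to the 6x6 matrix) gives the spectrum above. The eigenvalues sum to 30, which equals trace(L) = 2|E|.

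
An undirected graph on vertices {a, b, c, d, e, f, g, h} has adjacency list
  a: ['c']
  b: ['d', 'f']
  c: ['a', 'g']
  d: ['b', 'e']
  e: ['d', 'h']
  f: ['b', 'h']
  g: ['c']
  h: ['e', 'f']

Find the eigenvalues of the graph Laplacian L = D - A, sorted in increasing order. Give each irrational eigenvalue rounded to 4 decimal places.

Reading degrees in the order [a, b, c, d, e, f, g, h] gives [1, 2, 2, 2, 2, 2, 1, 2]; set D = diag(1, 2, 2, 2, 2, 2, 1, 2) and form L = D - A. The multiplicity of 0 as a Laplacian eigenvalue equals the number of connected components. The 2 zero eigenvalues correspond to the 2 connected components. The eigenvalues sum to 14, which equals trace(L) = 2|E|.

[0, 0, 1, 1.3820, 1.3820, 3, 3.6180, 3.6180]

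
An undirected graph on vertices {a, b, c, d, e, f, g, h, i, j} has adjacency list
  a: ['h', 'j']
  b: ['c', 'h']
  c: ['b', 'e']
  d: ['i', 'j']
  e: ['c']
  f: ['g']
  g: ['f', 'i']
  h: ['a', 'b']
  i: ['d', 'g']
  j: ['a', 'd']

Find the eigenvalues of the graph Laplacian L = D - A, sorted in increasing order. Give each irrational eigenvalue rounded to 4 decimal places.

Each diagonal entry of L is the vertex degree and each off-diagonal entry is -1 where an edge is present, 0 otherwise; in the order [a, b, c, d, e, f, g, h, i, j] the diagonal is [2, 2, 2, 2, 1, 1, 2, 2, 2, 2]. L is symmetric positive semidefinite, so every eigenvalue is real and nonnegative. There is one zero in the spectrum, matching the 1 component.

[0, 0.0979, 0.3820, 0.8244, 1.3820, 2, 2.6180, 3.1756, 3.6180, 3.9021]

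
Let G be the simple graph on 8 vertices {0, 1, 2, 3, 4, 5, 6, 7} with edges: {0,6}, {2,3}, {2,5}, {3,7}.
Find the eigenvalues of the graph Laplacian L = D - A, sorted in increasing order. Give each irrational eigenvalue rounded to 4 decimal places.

[0, 0, 0, 0, 0.5858, 2, 2, 3.4142]

Reading degrees in the order [0, 1, 2, 3, 4, 5, 6, 7] gives [1, 0, 2, 2, 0, 1, 1, 1]; set D = diag(1, 0, 2, 2, 0, 1, 1, 1) and form L = D - A. Diagonalising L (or applying a numerical eigensolver to the 8x8 matrix) gives the spectrum above. The 4 zero eigenvalues correspond to the 4 connected components. The largest eigenvalue, 3.4142, is at most the vertex count 8.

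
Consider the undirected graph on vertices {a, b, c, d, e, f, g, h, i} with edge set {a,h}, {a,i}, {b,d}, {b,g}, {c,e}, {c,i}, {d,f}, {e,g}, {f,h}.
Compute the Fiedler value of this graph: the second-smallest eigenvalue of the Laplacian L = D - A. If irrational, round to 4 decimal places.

0.4679

With the vertex order [a, b, c, d, e, f, g, h, i], the degrees are [2, 2, 2, 2, 2, 2, 2, 2, 2], giving D = diag(2, 2, 2, 2, 2, 2, 2, 2, 2) and L = D - A. The sorted Laplacian eigenvalues are [0, 0.4679, 0.4679, 1.6527, 1.6527, 3, 3, 3.8794, 3.8794]; the algebraic connectivity is the second entry, 0.4679. The largest eigenvalue, 3.8794, is at most the vertex count 9.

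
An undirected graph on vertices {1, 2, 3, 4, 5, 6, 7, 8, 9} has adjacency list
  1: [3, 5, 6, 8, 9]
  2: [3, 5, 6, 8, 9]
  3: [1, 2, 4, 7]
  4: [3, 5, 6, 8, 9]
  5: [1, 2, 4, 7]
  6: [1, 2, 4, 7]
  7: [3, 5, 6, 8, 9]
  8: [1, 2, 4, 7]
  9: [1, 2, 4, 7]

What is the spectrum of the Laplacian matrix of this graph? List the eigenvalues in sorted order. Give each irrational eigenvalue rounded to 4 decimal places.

[0, 4, 4, 4, 4, 5, 5, 5, 9]

With the vertex order [1, 2, 3, 4, 5, 6, 7, 8, 9], the degrees are [5, 5, 4, 5, 4, 4, 5, 4, 4], giving D = diag(5, 5, 4, 5, 4, 4, 5, 4, 4) and L = D - A. The multiplicity of 0 as a Laplacian eigenvalue equals the number of connected components. The single zero eigenvalue shows the graph is connected. By the matrix-tree theorem the graph has (1/9) * product of the nonzero eigenvalues = 32000 spanning trees. There is one zero in the spectrum, matching the 1 component.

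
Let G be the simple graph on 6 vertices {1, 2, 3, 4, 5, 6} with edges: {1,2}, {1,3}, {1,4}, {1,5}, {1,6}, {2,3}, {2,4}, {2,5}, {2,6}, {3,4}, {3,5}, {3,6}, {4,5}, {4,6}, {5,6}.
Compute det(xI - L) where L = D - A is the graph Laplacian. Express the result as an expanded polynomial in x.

Each diagonal entry of L is the vertex degree and each off-diagonal entry is -1 where an edge is present, 0 otherwise; in the order [1, 2, 3, 4, 5, 6] the diagonal is [5, 5, 5, 5, 5, 5]. The eigenvalues of L are [0, 6, 6, 6, 6, 6]; the characteristic polynomial is the product of (x - lambda_i), which multiplies out to x^6 - 30x^5 + 360x^4 - 2160x^3 + 6480x^2 - 7776x. Since p(0) = det(-L) = 0, x divides p(x). The eigenvalues sum to 30, which equals trace(L) = 2|E|.

x^6 - 30x^5 + 360x^4 - 2160x^3 + 6480x^2 - 7776x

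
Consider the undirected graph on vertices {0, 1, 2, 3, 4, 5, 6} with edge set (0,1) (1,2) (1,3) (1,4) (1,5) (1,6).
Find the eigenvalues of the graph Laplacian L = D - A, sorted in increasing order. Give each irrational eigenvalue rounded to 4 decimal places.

Each diagonal entry of L is the vertex degree and each off-diagonal entry is -1 where an edge is present, 0 otherwise; in the order [0, 1, 2, 3, 4, 5, 6] the diagonal is [1, 6, 1, 1, 1, 1, 1]. L is symmetric positive semidefinite, so every eigenvalue is real and nonnegative. The single zero eigenvalue shows the graph is connected. The eigenvalues sum to 12, which equals trace(L) = 2|E|.

[0, 1, 1, 1, 1, 1, 7]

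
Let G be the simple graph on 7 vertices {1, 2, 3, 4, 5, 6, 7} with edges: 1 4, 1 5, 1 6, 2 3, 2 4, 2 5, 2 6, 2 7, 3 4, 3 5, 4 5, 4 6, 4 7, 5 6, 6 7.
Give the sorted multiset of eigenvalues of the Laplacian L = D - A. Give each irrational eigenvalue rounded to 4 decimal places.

[0, 2.6972, 2.6972, 5, 6.3028, 6.3028, 7]

Reading degrees in the order [1, 2, 3, 4, 5, 6, 7] gives [3, 5, 3, 6, 5, 5, 3]; set D = diag(3, 5, 3, 6, 5, 5, 3) and form L = D - A. Diagonalising L (or applying a numerical eigensolver to the 7x7 matrix) gives the spectrum above. The single zero eigenvalue shows the graph is connected. The largest eigenvalue, 7, is at most the vertex count 7. The eigenvalues sum to 30, which equals trace(L) = 2|E|.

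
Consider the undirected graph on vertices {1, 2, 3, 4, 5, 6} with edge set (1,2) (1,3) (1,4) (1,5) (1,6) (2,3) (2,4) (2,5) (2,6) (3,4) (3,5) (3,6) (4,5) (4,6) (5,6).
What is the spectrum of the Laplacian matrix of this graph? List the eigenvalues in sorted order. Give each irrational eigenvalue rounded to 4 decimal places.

[0, 6, 6, 6, 6, 6]

Reading degrees in the order [1, 2, 3, 4, 5, 6] gives [5, 5, 5, 5, 5, 5]; set D = diag(5, 5, 5, 5, 5, 5) and form L = D - A. Diagonalising L (or applying a numerical eigensolver to the 6x6 matrix) gives the spectrum above. The single zero eigenvalue shows the graph is connected. The eigenvalues sum to 30, which equals trace(L) = 2|E|.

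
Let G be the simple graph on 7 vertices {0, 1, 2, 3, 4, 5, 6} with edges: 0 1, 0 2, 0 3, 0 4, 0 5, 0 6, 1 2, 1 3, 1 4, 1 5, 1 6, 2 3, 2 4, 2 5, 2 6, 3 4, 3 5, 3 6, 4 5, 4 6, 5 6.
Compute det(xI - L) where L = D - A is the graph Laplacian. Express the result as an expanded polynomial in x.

Reading degrees in the order [0, 1, 2, 3, 4, 5, 6] gives [6, 6, 6, 6, 6, 6, 6]; set D = diag(6, 6, 6, 6, 6, 6, 6) and form L = D - A. L has integer entries, so p(x) = det(xI - L) has integer coefficients. Expanding the determinant yields x^7 - 42x^6 + 735x^5 - 6860x^4 + 36015x^3 - 100842x^2 + 117649x. The coefficient of x^6 equals -trace(L) = -42, matching the sum of degrees. By the matrix-tree theorem the graph has (1/7) * product of the nonzero eigenvalues = 16807 spanning trees. The eigenvalues sum to 42, which equals trace(L) = 2|E|.

x^7 - 42x^6 + 735x^5 - 6860x^4 + 36015x^3 - 100842x^2 + 117649x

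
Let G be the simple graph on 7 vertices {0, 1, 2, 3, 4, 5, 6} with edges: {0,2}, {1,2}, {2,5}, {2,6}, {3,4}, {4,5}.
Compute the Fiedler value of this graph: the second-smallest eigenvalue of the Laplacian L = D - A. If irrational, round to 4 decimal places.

Each diagonal entry of L is the vertex degree and each off-diagonal entry is -1 where an edge is present, 0 otherwise; in the order [0, 1, 2, 3, 4, 5, 6] the diagonal is [1, 1, 4, 1, 2, 2, 1]. Computing the eigenvalues of L and sorting gives [0, 0.2955, 1, 1, 1.4911, 3.1169, 5.0965]. The Fiedler value lambda_2 = 0.2955 is strictly positive, so the graph is connected.

0.2955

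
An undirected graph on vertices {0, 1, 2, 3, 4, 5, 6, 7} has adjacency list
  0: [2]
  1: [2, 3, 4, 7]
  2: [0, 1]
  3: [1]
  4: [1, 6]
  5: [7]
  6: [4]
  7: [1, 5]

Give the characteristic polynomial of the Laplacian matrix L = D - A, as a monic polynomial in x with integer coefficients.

Reading degrees in the order [0, 1, 2, 3, 4, 5, 6, 7] gives [1, 4, 2, 1, 2, 1, 1, 2]; set D = diag(1, 4, 2, 1, 2, 1, 1, 2) and form L = D - A. Computing det(xI - L) by cofactor expansion (or equivalently via sum-over-permutations) gives x^8 - 14x^7 + 75x^6 - 198x^5 + 273x^4 - 192x^3 + 64x^2 - 8x. Since p(0) = det(-L) = 0, x divides p(x). The eigenvalues sum to 14, which equals trace(L) = 2|E|.

x^8 - 14x^7 + 75x^6 - 198x^5 + 273x^4 - 192x^3 + 64x^2 - 8x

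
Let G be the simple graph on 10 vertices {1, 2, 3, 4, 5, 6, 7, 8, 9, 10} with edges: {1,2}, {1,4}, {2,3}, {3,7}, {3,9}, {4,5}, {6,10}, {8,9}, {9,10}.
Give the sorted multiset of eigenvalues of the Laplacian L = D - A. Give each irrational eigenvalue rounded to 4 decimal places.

[0, 0.1398, 0.4249, 0.6932, 1, 2, 2.2574, 3.1456, 3.6414, 4.6978]

With the vertex order [1, 2, 3, 4, 5, 6, 7, 8, 9, 10], the degrees are [2, 2, 3, 2, 1, 1, 1, 1, 3, 2], giving D = diag(2, 2, 3, 2, 1, 1, 1, 1, 3, 2) and L = D - A. The multiplicity of 0 as a Laplacian eigenvalue equals the number of connected components. The eigenvalues sum to 18, which equals trace(L) = 2|E|. There is one zero in the spectrum, matching the 1 component.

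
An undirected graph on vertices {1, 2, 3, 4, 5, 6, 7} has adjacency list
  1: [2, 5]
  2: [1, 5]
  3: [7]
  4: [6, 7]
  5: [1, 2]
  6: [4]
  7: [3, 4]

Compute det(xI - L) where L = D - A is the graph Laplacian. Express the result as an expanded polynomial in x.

Reading degrees in the order [1, 2, 3, 4, 5, 6, 7] gives [2, 2, 1, 2, 2, 1, 2]; set D = diag(2, 2, 1, 2, 2, 1, 2) and form L = D - A. L has integer entries, so p(x) = det(xI - L) has integer coefficients. Expanding the determinant yields x^7 - 12x^6 + 55x^5 - 118x^4 + 114x^3 - 36x^2. The coefficient of x^6 equals -trace(L) = -12, matching the sum of degrees. The eigenvalues sum to 12, which equals trace(L) = 2|E|. There are 2 zeros in the spectrum, matching the 2 components.

x^7 - 12x^6 + 55x^5 - 118x^4 + 114x^3 - 36x^2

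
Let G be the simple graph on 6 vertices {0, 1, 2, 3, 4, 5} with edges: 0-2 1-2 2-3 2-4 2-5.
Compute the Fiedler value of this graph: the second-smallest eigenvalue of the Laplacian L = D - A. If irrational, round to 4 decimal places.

With the vertex order [0, 1, 2, 3, 4, 5], the degrees are [1, 1, 5, 1, 1, 1], giving D = diag(1, 1, 5, 1, 1, 1) and L = D - A. Computing the eigenvalues of L and sorting gives [0, 1, 1, 1, 1, 6]. The Fiedler value lambda_2 = 1 is strictly positive, so the graph is connected. There is one zero in the spectrum, matching the 1 component.

1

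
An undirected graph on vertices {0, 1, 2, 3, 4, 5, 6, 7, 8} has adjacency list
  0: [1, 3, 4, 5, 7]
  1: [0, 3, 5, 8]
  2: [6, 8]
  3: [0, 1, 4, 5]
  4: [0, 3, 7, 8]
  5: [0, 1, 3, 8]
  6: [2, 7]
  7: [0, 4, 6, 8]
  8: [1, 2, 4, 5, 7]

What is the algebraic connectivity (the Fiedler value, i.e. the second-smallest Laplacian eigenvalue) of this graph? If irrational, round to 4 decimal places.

Reading degrees in the order [0, 1, 2, 3, 4, 5, 6, 7, 8] gives [5, 4, 2, 4, 4, 4, 2, 4, 5]; set D = diag(5, 4, 2, 4, 4, 4, 2, 4, 5) and form L = D - A. Computing the eigenvalues of L and sorting gives [0, 0.9552, 2.4924, 3.1918, 4.1528, 5, 5.2108, 5.8550, 7.1421]. The Fiedler value lambda_2 = 0.9552 is strictly positive, so the graph is connected. There is one zero in the spectrum, matching the 1 component. By the matrix-tree theorem the graph has (1/9) * product of the nonzero eigenvalues = 3820 spanning trees.

0.9552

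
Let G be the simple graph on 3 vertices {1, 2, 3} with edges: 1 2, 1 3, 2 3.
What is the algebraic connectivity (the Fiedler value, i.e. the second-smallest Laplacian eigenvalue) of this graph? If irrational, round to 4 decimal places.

Each diagonal entry of L is the vertex degree and each off-diagonal entry is -1 where an edge is present, 0 otherwise; in the order [1, 2, 3] the diagonal is [2, 2, 2]. The smallest Laplacian eigenvalue is always 0. The next one, lambda_2 = 3, measures how hard the graph is to disconnect: larger values mean better connectivity.

3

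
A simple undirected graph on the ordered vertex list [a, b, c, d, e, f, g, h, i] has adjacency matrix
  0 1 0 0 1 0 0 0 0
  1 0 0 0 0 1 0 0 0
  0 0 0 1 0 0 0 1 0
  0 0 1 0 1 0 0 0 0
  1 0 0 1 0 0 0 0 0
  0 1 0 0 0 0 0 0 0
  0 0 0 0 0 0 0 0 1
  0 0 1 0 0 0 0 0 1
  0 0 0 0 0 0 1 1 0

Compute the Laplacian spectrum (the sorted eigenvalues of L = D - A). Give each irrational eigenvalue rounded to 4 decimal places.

Each diagonal entry of L is the vertex degree and each off-diagonal entry is -1 where an edge is present, 0 otherwise; in the order [a, b, c, d, e, f, g, h, i] the diagonal is [2, 2, 2, 2, 2, 1, 1, 2, 2]. Since every row of L sums to 0, the all-ones vector is in the kernel and 0 is an eigenvalue. The single zero eigenvalue shows the graph is connected. By the matrix-tree theorem the graph has (1/9) * product of the nonzero eigenvalues = 1 spanning tree.

[0, 0.1206, 0.4679, 1, 1.6527, 2.3473, 3, 3.5321, 3.8794]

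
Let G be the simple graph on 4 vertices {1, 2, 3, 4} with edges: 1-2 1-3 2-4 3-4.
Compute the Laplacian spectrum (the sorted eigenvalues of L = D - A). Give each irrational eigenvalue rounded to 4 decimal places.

With the vertex order [1, 2, 3, 4], the degrees are [2, 2, 2, 2], giving D = diag(2, 2, 2, 2) and L = D - A. The multiplicity of 0 as a Laplacian eigenvalue equals the number of connected components. The largest eigenvalue, 4, is at most the vertex count 4. There is one zero in the spectrum, matching the 1 component.

[0, 2, 2, 4]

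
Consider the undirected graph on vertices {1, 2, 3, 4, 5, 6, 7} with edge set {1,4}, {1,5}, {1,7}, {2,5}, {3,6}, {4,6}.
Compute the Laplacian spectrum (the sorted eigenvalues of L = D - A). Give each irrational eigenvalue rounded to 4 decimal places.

Reading degrees in the order [1, 2, 3, 4, 5, 6, 7] gives [3, 1, 1, 2, 2, 2, 1]; set D = diag(3, 1, 1, 2, 2, 2, 1) and form L = D - A. L is symmetric positive semidefinite, so every eigenvalue is real and nonnegative. There is one zero in the spectrum, matching the 1 component. By the matrix-tree theorem the graph has (1/7) * product of the nonzero eigenvalues = 1 spanning tree.

[0, 0.2603, 0.6262, 1.4055, 2.2742, 3.0996, 4.3342]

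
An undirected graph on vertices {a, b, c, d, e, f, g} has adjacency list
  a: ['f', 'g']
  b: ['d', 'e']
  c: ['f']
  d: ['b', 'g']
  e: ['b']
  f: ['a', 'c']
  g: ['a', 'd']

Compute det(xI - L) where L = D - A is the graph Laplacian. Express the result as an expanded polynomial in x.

Each diagonal entry of L is the vertex degree and each off-diagonal entry is -1 where an edge is present, 0 otherwise; in the order [a, b, c, d, e, f, g] the diagonal is [2, 2, 1, 2, 1, 2, 2]. Computing det(xI - L) by cofactor expansion (or equivalently via sum-over-permutations) gives x^7 - 12x^6 + 55x^5 - 120x^4 + 126x^3 - 56x^2 + 7x. Since p(0) = det(-L) = 0, x divides p(x). The largest eigenvalue, 3.8019, is at most the vertex count 7.

x^7 - 12x^6 + 55x^5 - 120x^4 + 126x^3 - 56x^2 + 7x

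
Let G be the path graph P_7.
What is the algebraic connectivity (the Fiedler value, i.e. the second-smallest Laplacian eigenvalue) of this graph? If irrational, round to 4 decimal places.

0.1981

The graph has 7 vertices and degree multiset [2, 2, 2, 2, 2, 1, 1]; D is the diagonal matrix of degrees and L = D - A. The sorted Laplacian eigenvalues are [0, 0.1981, 0.7530, 1.5550, 2.4450, 3.2470, 3.8019]; the algebraic connectivity is the second entry, 0.1981. The eigenvalues sum to 12, which equals trace(L) = 2|E|.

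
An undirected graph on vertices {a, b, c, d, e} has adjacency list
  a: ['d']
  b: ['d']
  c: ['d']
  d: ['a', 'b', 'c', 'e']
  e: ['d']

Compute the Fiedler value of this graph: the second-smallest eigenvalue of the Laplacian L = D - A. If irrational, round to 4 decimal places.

With the vertex order [a, b, c, d, e], the degrees are [1, 1, 1, 4, 1], giving D = diag(1, 1, 1, 4, 1) and L = D - A. The sorted Laplacian eigenvalues are [0, 1, 1, 1, 5]; the algebraic connectivity is the second entry, 1. There is one zero in the spectrum, matching the 1 component.

1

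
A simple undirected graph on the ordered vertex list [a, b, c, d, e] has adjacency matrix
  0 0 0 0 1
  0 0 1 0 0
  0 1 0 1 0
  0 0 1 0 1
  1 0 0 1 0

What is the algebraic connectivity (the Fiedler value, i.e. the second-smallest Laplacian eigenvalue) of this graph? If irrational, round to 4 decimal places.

0.3820

With the vertex order [a, b, c, d, e], the degrees are [1, 1, 2, 2, 2], giving D = diag(1, 1, 2, 2, 2) and L = D - A. The smallest Laplacian eigenvalue is always 0. The next one, lambda_2 = 0.3820, measures how hard the graph is to disconnect: larger values mean better connectivity.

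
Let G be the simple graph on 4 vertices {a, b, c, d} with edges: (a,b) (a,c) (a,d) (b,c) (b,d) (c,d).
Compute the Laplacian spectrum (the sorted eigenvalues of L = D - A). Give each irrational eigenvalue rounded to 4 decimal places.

[0, 4, 4, 4]

With the vertex order [a, b, c, d], the degrees are [3, 3, 3, 3], giving D = diag(3, 3, 3, 3) and L = D - A. Diagonalising L (or applying a numerical eigensolver to the 4x4 matrix) gives the spectrum above.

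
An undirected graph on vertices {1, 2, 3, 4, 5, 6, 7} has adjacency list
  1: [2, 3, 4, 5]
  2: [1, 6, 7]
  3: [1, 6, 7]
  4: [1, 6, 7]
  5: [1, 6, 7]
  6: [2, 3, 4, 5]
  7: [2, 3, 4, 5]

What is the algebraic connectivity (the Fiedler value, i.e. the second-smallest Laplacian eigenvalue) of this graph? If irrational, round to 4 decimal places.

3

Each diagonal entry of L is the vertex degree and each off-diagonal entry is -1 where an edge is present, 0 otherwise; in the order [1, 2, 3, 4, 5, 6, 7] the diagonal is [4, 3, 3, 3, 3, 4, 4]. The smallest Laplacian eigenvalue is always 0. The next one, lambda_2 = 3, measures how hard the graph is to disconnect: larger values mean better connectivity. The eigenvalues sum to 24, which equals trace(L) = 2|E|. There is one zero in the spectrum, matching the 1 component.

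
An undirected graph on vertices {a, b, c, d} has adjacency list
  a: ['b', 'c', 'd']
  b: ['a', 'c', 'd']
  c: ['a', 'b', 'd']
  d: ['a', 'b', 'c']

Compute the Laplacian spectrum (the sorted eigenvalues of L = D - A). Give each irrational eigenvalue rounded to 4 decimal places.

[0, 4, 4, 4]

Each diagonal entry of L is the vertex degree and each off-diagonal entry is -1 where an edge is present, 0 otherwise; in the order [a, b, c, d] the diagonal is [3, 3, 3, 3]. L is symmetric positive semidefinite, so every eigenvalue is real and nonnegative. The single zero eigenvalue shows the graph is connected. The eigenvalues sum to 12, which equals trace(L) = 2|E|. There is one zero in the spectrum, matching the 1 component.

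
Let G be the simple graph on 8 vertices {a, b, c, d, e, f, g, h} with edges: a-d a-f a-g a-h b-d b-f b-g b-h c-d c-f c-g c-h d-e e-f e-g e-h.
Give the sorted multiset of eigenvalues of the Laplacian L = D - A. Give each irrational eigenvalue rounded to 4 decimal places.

[0, 4, 4, 4, 4, 4, 4, 8]

With the vertex order [a, b, c, d, e, f, g, h], the degrees are [4, 4, 4, 4, 4, 4, 4, 4], giving D = diag(4, 4, 4, 4, 4, 4, 4, 4) and L = D - A. L is symmetric positive semidefinite, so every eigenvalue is real and nonnegative. The single zero eigenvalue shows the graph is connected. By the matrix-tree theorem the graph has (1/8) * product of the nonzero eigenvalues = 4096 spanning trees.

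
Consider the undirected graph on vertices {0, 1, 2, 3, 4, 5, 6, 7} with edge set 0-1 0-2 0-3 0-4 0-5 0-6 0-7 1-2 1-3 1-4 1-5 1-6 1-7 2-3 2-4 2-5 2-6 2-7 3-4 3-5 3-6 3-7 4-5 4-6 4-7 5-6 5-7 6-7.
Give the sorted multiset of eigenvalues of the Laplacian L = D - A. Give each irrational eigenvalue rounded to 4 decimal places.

With the vertex order [0, 1, 2, 3, 4, 5, 6, 7], the degrees are [7, 7, 7, 7, 7, 7, 7, 7], giving D = diag(7, 7, 7, 7, 7, 7, 7, 7) and L = D - A. Diagonalising L (or applying a numerical eigensolver to the 8x8 matrix) gives the spectrum above. There is one zero in the spectrum, matching the 1 component. The eigenvalues sum to 56, which equals trace(L) = 2|E|.

[0, 8, 8, 8, 8, 8, 8, 8]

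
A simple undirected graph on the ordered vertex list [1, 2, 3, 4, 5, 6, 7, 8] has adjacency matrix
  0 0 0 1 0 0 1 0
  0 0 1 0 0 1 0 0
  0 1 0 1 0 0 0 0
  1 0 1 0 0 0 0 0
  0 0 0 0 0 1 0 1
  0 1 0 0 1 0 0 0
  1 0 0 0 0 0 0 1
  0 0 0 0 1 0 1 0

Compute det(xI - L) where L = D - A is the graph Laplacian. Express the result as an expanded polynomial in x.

x^8 - 16x^7 + 104x^6 - 352x^5 + 660x^4 - 672x^3 + 336x^2 - 64x

Reading degrees in the order [1, 2, 3, 4, 5, 6, 7, 8] gives [2, 2, 2, 2, 2, 2, 2, 2]; set D = diag(2, 2, 2, 2, 2, 2, 2, 2) and form L = D - A. L has integer entries, so p(x) = det(xI - L) has integer coefficients. Expanding the determinant yields x^8 - 16x^7 + 104x^6 - 352x^5 + 660x^4 - 672x^3 + 336x^2 - 64x. The constant term is 0 because L is singular (the all-ones vector lies in its kernel). The eigenvalues sum to 16, which equals trace(L) = 2|E|.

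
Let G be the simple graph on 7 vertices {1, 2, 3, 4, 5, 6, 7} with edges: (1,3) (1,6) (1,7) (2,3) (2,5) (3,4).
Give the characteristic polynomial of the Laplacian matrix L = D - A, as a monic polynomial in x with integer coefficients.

x^7 - 12x^6 + 53x^5 - 108x^4 + 105x^3 - 46x^2 + 7x

Each diagonal entry of L is the vertex degree and each off-diagonal entry is -1 where an edge is present, 0 otherwise; in the order [1, 2, 3, 4, 5, 6, 7] the diagonal is [3, 2, 3, 1, 1, 1, 1]. L has integer entries, so p(x) = det(xI - L) has integer coefficients. Expanding the determinant yields x^7 - 12x^6 + 53x^5 - 108x^4 + 105x^3 - 46x^2 + 7x. The constant term is 0 because L is singular (the all-ones vector lies in its kernel). The largest eigenvalue, 4.6287, is at most the vertex count 7.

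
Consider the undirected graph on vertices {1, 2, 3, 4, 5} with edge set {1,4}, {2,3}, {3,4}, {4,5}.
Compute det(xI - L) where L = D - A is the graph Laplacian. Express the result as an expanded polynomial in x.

Each diagonal entry of L is the vertex degree and each off-diagonal entry is -1 where an edge is present, 0 otherwise; in the order [1, 2, 3, 4, 5] the diagonal is [1, 1, 2, 3, 1]. L has integer entries, so p(x) = det(xI - L) has integer coefficients. Expanding the determinant yields x^5 - 8x^4 + 20x^3 - 18x^2 + 5x. Since p(0) = det(-L) = 0, x divides p(x). There is one zero in the spectrum, matching the 1 component.

x^5 - 8x^4 + 20x^3 - 18x^2 + 5x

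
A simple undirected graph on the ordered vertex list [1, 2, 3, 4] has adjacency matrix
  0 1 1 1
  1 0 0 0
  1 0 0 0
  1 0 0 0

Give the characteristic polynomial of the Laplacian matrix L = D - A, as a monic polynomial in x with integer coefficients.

Each diagonal entry of L is the vertex degree and each off-diagonal entry is -1 where an edge is present, 0 otherwise; in the order [1, 2, 3, 4] the diagonal is [3, 1, 1, 1]. Computing det(xI - L) by cofactor expansion (or equivalently via sum-over-permutations) gives x^4 - 6x^3 + 9x^2 - 4x. The coefficient of x^3 equals -trace(L) = -6, matching the sum of degrees. By the matrix-tree theorem the graph has (1/4) * product of the nonzero eigenvalues = 1 spanning tree.

x^4 - 6x^3 + 9x^2 - 4x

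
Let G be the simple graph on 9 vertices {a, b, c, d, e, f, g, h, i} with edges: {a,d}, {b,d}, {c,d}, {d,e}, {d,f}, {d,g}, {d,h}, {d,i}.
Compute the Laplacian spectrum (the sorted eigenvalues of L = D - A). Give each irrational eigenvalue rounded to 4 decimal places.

Reading degrees in the order [a, b, c, d, e, f, g, h, i] gives [1, 1, 1, 8, 1, 1, 1, 1, 1]; set D = diag(1, 1, 1, 8, 1, 1, 1, 1, 1) and form L = D - A. The multiplicity of 0 as a Laplacian eigenvalue equals the number of connected components. The single zero eigenvalue shows the graph is connected. The largest eigenvalue, 9, is at most the vertex count 9.

[0, 1, 1, 1, 1, 1, 1, 1, 9]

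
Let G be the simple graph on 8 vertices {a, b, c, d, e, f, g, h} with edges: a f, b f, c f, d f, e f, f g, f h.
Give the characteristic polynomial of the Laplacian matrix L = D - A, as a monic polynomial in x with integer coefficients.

x^8 - 14x^7 + 63x^6 - 140x^5 + 175x^4 - 126x^3 + 49x^2 - 8x

Reading degrees in the order [a, b, c, d, e, f, g, h] gives [1, 1, 1, 1, 1, 7, 1, 1]; set D = diag(1, 1, 1, 1, 1, 7, 1, 1) and form L = D - A. L has integer entries, so p(x) = det(xI - L) has integer coefficients. Expanding the determinant yields x^8 - 14x^7 + 63x^6 - 140x^5 + 175x^4 - 126x^3 + 49x^2 - 8x. The constant term is 0 because L is singular (the all-ones vector lies in its kernel). The eigenvalues sum to 14, which equals trace(L) = 2|E|. There is one zero in the spectrum, matching the 1 component.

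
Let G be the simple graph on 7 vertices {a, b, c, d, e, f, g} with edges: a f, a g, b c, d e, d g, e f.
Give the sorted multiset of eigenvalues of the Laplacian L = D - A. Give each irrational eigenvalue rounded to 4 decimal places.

With the vertex order [a, b, c, d, e, f, g], the degrees are [2, 1, 1, 2, 2, 2, 2], giving D = diag(2, 1, 1, 2, 2, 2, 2) and L = D - A. L is symmetric positive semidefinite, so every eigenvalue is real and nonnegative. The 2 zero eigenvalues correspond to the 2 connected components. There are 2 zeros in the spectrum, matching the 2 components.

[0, 0, 1.3820, 1.3820, 2, 3.6180, 3.6180]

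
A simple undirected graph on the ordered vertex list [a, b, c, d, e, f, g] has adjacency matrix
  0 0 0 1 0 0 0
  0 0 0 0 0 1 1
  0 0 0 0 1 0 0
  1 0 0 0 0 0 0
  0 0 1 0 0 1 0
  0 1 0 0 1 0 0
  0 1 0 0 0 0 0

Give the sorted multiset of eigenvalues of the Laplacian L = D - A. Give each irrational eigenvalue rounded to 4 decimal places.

With the vertex order [a, b, c, d, e, f, g], the degrees are [1, 2, 1, 1, 2, 2, 1], giving D = diag(1, 2, 1, 1, 2, 2, 1) and L = D - A. The multiplicity of 0 as a Laplacian eigenvalue equals the number of connected components. The 2 zero eigenvalues correspond to the 2 connected components.

[0, 0, 0.3820, 1.3820, 2, 2.6180, 3.6180]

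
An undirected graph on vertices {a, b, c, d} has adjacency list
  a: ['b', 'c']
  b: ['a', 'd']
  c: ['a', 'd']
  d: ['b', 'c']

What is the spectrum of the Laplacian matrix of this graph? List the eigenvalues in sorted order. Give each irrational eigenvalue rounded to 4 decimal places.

Each diagonal entry of L is the vertex degree and each off-diagonal entry is -1 where an edge is present, 0 otherwise; in the order [a, b, c, d] the diagonal is [2, 2, 2, 2]. Since every row of L sums to 0, the all-ones vector is in the kernel and 0 is an eigenvalue. The single zero eigenvalue shows the graph is connected. The largest eigenvalue, 4, is at most the vertex count 4.

[0, 2, 2, 4]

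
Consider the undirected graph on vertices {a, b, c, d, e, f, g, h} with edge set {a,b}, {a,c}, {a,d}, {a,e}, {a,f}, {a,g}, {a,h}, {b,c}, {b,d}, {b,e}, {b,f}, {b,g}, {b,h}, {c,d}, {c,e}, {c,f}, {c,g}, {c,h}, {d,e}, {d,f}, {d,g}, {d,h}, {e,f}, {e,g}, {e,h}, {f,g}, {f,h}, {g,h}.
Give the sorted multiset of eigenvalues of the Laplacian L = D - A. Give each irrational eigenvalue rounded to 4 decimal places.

Reading degrees in the order [a, b, c, d, e, f, g, h] gives [7, 7, 7, 7, 7, 7, 7, 7]; set D = diag(7, 7, 7, 7, 7, 7, 7, 7) and form L = D - A. The multiplicity of 0 as a Laplacian eigenvalue equals the number of connected components. The single zero eigenvalue shows the graph is connected. The eigenvalues sum to 56, which equals trace(L) = 2|E|.

[0, 8, 8, 8, 8, 8, 8, 8]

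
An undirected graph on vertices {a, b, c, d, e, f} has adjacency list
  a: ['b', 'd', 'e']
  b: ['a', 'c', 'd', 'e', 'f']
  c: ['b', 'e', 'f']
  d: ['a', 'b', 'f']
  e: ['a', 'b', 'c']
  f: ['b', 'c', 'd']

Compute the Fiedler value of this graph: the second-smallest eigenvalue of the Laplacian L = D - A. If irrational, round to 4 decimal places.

2.3820

Each diagonal entry of L is the vertex degree and each off-diagonal entry is -1 where an edge is present, 0 otherwise; in the order [a, b, c, d, e, f] the diagonal is [3, 5, 3, 3, 3, 3]. The sorted Laplacian eigenvalues are [0, 2.3820, 2.3820, 4.6180, 4.6180, 6]; the algebraic connectivity is the second entry, 2.3820. The largest eigenvalue, 6, is at most the vertex count 6.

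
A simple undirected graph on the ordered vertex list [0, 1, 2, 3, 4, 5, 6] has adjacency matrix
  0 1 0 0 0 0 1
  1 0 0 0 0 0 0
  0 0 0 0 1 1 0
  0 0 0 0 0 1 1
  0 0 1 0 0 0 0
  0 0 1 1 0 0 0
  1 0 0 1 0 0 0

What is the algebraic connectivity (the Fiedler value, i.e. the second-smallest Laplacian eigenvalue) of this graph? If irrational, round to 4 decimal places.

With the vertex order [0, 1, 2, 3, 4, 5, 6], the degrees are [2, 1, 2, 2, 1, 2, 2], giving D = diag(2, 1, 2, 2, 1, 2, 2) and L = D - A. Computing the eigenvalues of L and sorting gives [0, 0.1981, 0.7530, 1.5550, 2.4450, 3.2470, 3.8019]. The Fiedler value lambda_2 = 0.1981 is strictly positive, so the graph is connected.

0.1981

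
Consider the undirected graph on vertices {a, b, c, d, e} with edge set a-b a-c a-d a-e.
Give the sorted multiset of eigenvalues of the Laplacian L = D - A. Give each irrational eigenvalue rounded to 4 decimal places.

[0, 1, 1, 1, 5]

Each diagonal entry of L is the vertex degree and each off-diagonal entry is -1 where an edge is present, 0 otherwise; in the order [a, b, c, d, e] the diagonal is [4, 1, 1, 1, 1]. Diagonalising L (or applying a numerical eigensolver to the 5x5 matrix) gives the spectrum above. The single zero eigenvalue shows the graph is connected.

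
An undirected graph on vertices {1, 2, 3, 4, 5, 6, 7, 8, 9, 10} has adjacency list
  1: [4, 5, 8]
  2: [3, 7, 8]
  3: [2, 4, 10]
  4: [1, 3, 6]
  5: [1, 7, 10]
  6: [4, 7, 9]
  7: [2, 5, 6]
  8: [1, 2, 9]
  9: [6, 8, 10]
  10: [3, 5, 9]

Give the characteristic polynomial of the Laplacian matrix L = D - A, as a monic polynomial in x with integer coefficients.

Reading degrees in the order [1, 2, 3, 4, 5, 6, 7, 8, 9, 10] gives [3, 3, 3, 3, 3, 3, 3, 3, 3, 3]; set D = diag(3, 3, 3, 3, 3, 3, 3, 3, 3, 3) and form L = D - A. The eigenvalues of L are [0, 2, 2, 2, 2, 2, 5, 5, 5, 5]; the characteristic polynomial is the product of (x - lambda_i), which multiplies out to x^10 - 30x^9 + 390x^8 - 2880x^7 + 13305x^6 - 39882x^5 + 77640x^4 - 94800x^3 + 66000x^2 - 20000x. The coefficient of x^9 equals -trace(L) = -30, matching the sum of degrees.

x^10 - 30x^9 + 390x^8 - 2880x^7 + 13305x^6 - 39882x^5 + 77640x^4 - 94800x^3 + 66000x^2 - 20000x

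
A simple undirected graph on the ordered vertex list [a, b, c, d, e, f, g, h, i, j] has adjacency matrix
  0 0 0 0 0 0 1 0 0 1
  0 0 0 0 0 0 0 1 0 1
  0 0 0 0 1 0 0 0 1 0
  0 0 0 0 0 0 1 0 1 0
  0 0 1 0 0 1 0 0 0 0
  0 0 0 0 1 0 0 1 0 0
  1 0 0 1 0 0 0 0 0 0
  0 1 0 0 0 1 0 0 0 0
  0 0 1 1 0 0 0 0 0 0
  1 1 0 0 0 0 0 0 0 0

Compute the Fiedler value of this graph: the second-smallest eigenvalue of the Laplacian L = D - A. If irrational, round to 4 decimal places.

Reading degrees in the order [a, b, c, d, e, f, g, h, i, j] gives [2, 2, 2, 2, 2, 2, 2, 2, 2, 2]; set D = diag(2, 2, 2, 2, 2, 2, 2, 2, 2, 2) and form L = D - A. Computing the eigenvalues of L and sorting gives [0, 0.3820, 0.3820, 1.3820, 1.3820, 2.6180, 2.6180, 3.6180, 3.6180, 4]. The Fiedler value lambda_2 = 0.3820 is strictly positive, so the graph is connected.

0.3820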